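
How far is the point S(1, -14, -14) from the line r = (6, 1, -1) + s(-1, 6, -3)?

Direction vector d = (-1, 6, -3).
AP = (-5, -15, -13), and AP × d = (123, -2, -45).
|AP × d|² = 17158 and |d|² = 46, so the distance is √(17158/46) = √373.

√373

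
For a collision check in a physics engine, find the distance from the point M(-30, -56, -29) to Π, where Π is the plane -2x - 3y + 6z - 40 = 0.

2

d = |(-2)·(-30) + (-3)·(-56) + 6·(-29) − 40| / √(4 + 9 + 36) = |14| / 7 = 2.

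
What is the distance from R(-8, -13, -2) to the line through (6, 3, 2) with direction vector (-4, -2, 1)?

2√33

Direction vector d = (-4, -2, 1).
AP = (-14, -16, -4), and AP × d = (-24, 30, -36).
|AP × d|² = 2772 and |d|² = 21, so the distance is √(2772/21) = √132 = 2√33.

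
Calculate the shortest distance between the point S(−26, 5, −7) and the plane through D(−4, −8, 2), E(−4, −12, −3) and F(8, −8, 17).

3√66/22

DE = (0, −4, −5) and DF = (12, 0, 15), so a normal is n = DE × DF = (−60, −60, 48).
n = (−60, −60, 48); n·P − 816 = 108; |n| = 12√66; distance = 108/(12√66) = 9/√66.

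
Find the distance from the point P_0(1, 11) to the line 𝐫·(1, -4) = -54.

11√17/17

The normal to the line is n = (1, -4) with |n| = √17.
|n·P_0 − (-54)| = |-43 − (-54)| = 11, so the distance is 11/√17 = 11√17/17.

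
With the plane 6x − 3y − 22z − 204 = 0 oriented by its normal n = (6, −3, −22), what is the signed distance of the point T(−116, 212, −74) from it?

4

n·T − 204 = 92.
|n| = 23, so the signed distance is 92/23 = 4.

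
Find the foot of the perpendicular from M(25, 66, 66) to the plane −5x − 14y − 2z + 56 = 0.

The perpendicular from M has direction n = (−5, −14, −2): r = (25, 66, 66) + μ(−5, −14, −2).
Substitute into the plane: n·(M + μn) = -56 gives -1181 + 225μ = -56, so μ = 5.
Foot = (25, 66, 66) + 5·(−5, −14, −2) = (0, −4, 56).

(0, -4, 56)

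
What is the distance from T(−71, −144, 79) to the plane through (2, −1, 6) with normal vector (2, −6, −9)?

The plane has equation n·(r − (2, −1, 6)) = 0, i.e. n·r = -44.
n = (2, −6, −9); n·P − (-44) = 55; |n| = 11; distance = 55/11 = 5.

5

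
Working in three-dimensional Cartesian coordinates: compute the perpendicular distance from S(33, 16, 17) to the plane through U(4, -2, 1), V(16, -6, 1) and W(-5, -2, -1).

2

UV = (12, -4, 0) and UW = (-9, 0, -2), so a normal is n = UV × UW = (8, 24, -36).
Then n·(33, 16, 17) - (-52) = 88.
|n| = √(64 + 576 + 1296) = 44, so the distance is |88|/44 = 2.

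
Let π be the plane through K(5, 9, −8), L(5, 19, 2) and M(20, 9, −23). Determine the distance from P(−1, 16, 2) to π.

√3

KL = (0, 10, 10) and KM = (15, 0, −15), so a normal is n = KL × KM = (−150, 150, −150).
Then n·(−1, 16, 2) − 1800 = 450.
|n| = √(22500 + 22500 + 22500) = 150√3, so the distance is |450|/(150√3) = √3.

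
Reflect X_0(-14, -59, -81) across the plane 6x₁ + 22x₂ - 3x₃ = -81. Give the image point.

(10, 29, -93)

With n = (6, 22, -3), the signed offset is (n·X_0 − (-81))/|n|² = -1058/529 = -2.
X_0' = X_0 − 2t·n = (-14, -59, -81) − (-4)·(6, 22, -3) = (10, 29, -93).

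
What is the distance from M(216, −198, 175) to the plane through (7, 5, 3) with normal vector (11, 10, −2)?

5

The plane has equation n·(r − (7, 5, 3)) = 0, i.e. n·r = 121.
d = |11·216 + 10·(-198) + (-2)·175 − 121| / √(121 + 100 + 4) = |-75| / 15 = 5.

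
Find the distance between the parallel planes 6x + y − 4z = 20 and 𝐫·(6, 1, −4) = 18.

2√53/53

With common normal n = (6, 1, −4) (|n| = √53), the distance is |20 − 18|/|n| = 2/√53.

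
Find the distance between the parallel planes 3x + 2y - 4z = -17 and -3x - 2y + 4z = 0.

Divide the second equation by -1 to match normals: 3x + 2y - 4z = 0.
Both planes have normal n = (3, 2, -4), |n| = √29. Any point on the first plane is at distance |0 − (-17)|/|n| = 17/√29 from the second.

17√29/29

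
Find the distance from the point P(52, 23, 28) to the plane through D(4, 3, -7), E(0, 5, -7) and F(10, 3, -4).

DE = (-4, 2, 0) and DF = (6, 0, 3), so a normal is n = DE × DF = (6, 12, -12).
Then n·(52, 23, 28) - 144 = 108.
|n| = √(36 + 144 + 144) = 18, so the distance is |108|/18 = 6.

6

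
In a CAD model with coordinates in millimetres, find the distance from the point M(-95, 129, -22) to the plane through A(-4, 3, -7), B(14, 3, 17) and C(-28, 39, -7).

AB = (18, 0, 24) and AC = (-24, 36, 0), so a normal is n = AB × AC = (-864, -576, 648).
n = (-864, -576, 648); n·P − (-2808) = -3672; |n| = 1224; distance = 3672/1224 = 3.

3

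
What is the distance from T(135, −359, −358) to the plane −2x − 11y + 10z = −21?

Normal vector n = (−2, −11, 10), and n·(135, −359, −358) − (−21) = 120.
|n| = √(4 + 121 + 100) = 15, so the distance is |120|/15 = 8.

8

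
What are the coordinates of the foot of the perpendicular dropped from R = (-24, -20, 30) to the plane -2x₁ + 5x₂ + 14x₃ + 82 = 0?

The perpendicular from R has direction n = (-2, 5, 14): r = (-24, -20, 30) + λ(-2, 5, 14).
Substitute into the plane: n·(R + λn) = -82 gives 368 + 225λ = -82, so λ = -2.
Foot = (-24, -20, 30) + (-2)·(-2, 5, 14) = (-20, -30, 2).

(-20, -30, 2)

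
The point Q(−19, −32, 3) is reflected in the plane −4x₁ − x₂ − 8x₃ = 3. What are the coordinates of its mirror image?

n = (−4, −1, −8), |n|² = 81, n·Q − 3 = 81, so t = 81/81 = 1.
Foot F = Q − 1·n = (−15, −31, 11); the reflection is 2F − Q = (−11, −30, 19).

(-11, -30, 19)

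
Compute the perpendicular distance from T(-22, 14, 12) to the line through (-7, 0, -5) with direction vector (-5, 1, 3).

Direction vector d = (-5, 1, 3).
AP = (-15, 14, 17), and AP × d = (25, -40, 55).
|AP × d|² = 5250 and |d|² = 35, so the distance is √(5250/35) = √150 = 5√6.

5√6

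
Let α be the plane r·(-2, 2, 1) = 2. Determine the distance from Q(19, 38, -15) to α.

Normal vector n = (-2, 2, 1), and n·(19, 38, -15) - 2 = 21.
|n| = √(4 + 4 + 1) = 3, so the distance is |21|/3 = 7.

7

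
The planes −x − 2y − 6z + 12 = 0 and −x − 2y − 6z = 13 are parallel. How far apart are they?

25√41/41

With common normal n = (−1, −2, −6) (|n| = √41), the distance is |(-12) − 13|/|n| = 25/√41 = 25√41/41.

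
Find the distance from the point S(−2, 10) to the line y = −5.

The normal to the line is n = (0, 1) with |n| = 1.
|n·S − (-5)| = |10 − (-5)| = 15, so the distance is 15/1 = 15.

15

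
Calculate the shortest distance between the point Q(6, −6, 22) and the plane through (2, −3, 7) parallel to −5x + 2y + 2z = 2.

4/√33

Parallel planes share the normal n = (−5, 2, 2); since (2, −3, 7) lies on the plane, its equation is −5x + 2y + 2z = -2.
n = (−5, 2, 2); n·P − (-2) = 4; |n| = √33; distance = 4/√33 = 4√33/33.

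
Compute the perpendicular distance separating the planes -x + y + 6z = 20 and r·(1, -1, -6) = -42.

Divide the second equation by -1 to match normals: -x + y + 6z = 42.
Both planes have normal n = (-1, 1, 6), |n| = √38. Any point on the first plane is at distance |42 − 20|/|n| = 22/√38 = 11√38/19 from the second.

22/√38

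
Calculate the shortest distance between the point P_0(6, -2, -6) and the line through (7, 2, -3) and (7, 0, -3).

√10

A direction vector is d = (0, -2, 0).
AP = (-1, -4, -3); AP·d = 8, |AP|² = 26, |d|² = 4.
distance² = |AP|² − (AP·d)²/|d|² = 26 − 64/4 = 10, so the distance is √10.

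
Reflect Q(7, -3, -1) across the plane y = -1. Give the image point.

(7, 1, -1)

With n = (0, 1, 0), the signed offset is (n·Q − (-1))/|n|² = -2/1 = -2.
Q' = Q − 2t·n = (7, -3, -1) − (-4)·(0, 1, 0) = (7, 1, -1).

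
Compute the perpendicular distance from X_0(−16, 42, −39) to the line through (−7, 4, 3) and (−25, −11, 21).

3√193

A direction vector is d = (−18, −15, 18).
AP = (−9, 38, −42), and AP × d = (54, 918, 819).
|AP × d|² = 1516401 and |d|² = 873, so the distance is √(1516401/873) = √1737 = 3√193.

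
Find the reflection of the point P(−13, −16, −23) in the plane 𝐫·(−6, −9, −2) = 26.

(11, 20, -15)

With n = (−6, −9, −2), the signed offset is (n·P − 26)/|n|² = 242/121 = 2.
P' = P − 2t·n = (−13, −16, −23) − 4·(−6, −9, −2) = (11, 20, −15).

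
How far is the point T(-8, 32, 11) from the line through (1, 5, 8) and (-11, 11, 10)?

A direction vector is d = (-12, 6, 2).
AP = (-9, 27, 3), and AP × d = (36, -18, 270).
|AP × d|² = 74520 and |d|² = 184, so the distance is √(74520/184) = √405 = 9√5.

9√5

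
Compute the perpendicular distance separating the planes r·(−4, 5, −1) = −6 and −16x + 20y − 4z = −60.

3√42/14

Divide the second equation by 4 to match normals: −4x + 5y − z = -15.
With common normal n = (−4, 5, −1) (|n| = √42), the distance is |(-6) − (-15)|/|n| = 9/√42.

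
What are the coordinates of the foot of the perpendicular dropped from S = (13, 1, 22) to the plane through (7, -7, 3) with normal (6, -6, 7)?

The perpendicular from S has direction n = (6, -6, 7): r = (13, 1, 22) + λ(6, -6, 7).
Substitute into the plane: n·(S + λn) = 105 gives 226 + 121λ = 105, so λ = -1.
Foot = (13, 1, 22) + (-1)·(6, -6, 7) = (7, 7, 15).

(7, 7, 15)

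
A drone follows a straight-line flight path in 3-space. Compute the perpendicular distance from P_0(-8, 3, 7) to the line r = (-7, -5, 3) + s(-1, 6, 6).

2√2

Direction vector d = (-1, 6, 6).
AP = (-1, 8, 4), and AP × d = (24, 2, 2).
|AP × d|² = 584 and |d|² = 73, so the distance is √(584/73) = √8 = 2√2.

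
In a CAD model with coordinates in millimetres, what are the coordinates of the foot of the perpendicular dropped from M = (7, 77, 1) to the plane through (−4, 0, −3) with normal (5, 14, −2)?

n = (5, 14, −2), |n|² = 225, and n·M − (-14) = 1125.
t = 1125/225 = 5, so the foot is M − t·n = (7, 77, 1) − 5·(5, 14, −2) = (−18, 7, 11).

(-18, 7, 11)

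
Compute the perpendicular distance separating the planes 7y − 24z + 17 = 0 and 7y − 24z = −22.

1/5

Both planes have normal n = (0, 7, −24), |n| = 25. Any point on the first plane is at distance |(-22) − (-17)|/|n| = 5/25 = 1/5 from the second.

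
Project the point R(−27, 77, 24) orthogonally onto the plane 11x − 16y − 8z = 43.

(17, 13, -8)

n = (11, −16, −8), |n|² = 441, and n·R − 43 = -1764.
t = -1764/441 = -4, so the foot is R − t·n = (−27, 77, 24) − (-4)·(11, −16, −8) = (17, 13, −8).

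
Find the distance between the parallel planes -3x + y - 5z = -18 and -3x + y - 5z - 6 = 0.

Both planes have normal n = (-3, 1, -5), |n| = √35. Any point on the first plane is at distance |6 − (-18)|/|n| = 24/√35 from the second.

24√35/35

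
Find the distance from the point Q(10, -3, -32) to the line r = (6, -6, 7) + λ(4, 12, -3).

9√17

Direction vector d = (4, 12, -3).
AP = (4, 3, -39); AP·d = 169, |AP|² = 1546, |d|² = 169.
distance² = |AP|² − (AP·d)²/|d|² = 1546 − 28561/169 = 1377, so the distance is 9√17.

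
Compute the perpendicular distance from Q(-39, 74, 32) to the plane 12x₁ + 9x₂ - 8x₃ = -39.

n = (12, 9, -8); n·P − (-39) = -19; |n| = 17; distance = 19/17.

19/17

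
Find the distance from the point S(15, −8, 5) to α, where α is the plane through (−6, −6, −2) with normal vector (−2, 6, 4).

13√14/14

The plane has equation n·(r − (−6, −6, −2)) = 0, i.e. n·r = -32.
n = (−2, 6, 4); n·P − (-32) = -26; |n| = 2√14; distance = 26/(2√14) = 13/√14.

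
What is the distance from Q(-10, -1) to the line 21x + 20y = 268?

The normal to the line is n = (21, 20) with |n| = 29.
|n·Q − 268| = |-230 − 268| = 498, so the distance is 498/29.

498/29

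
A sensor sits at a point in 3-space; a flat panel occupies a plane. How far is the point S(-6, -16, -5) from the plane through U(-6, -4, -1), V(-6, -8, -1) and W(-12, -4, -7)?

2√2

UV = (0, -4, 0) and UW = (-6, 0, -6), so a normal is n = UV × UW = (24, 0, -24).
Then n·(-6, -16, -5) - (-120) = 96.
|n| = √(576 + 0 + 576) = 24√2, so the distance is |96|/(24√2) = 2√2.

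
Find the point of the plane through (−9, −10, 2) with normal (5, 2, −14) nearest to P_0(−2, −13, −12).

n = (5, 2, −14), |n|² = 225, and n·P_0 − (-93) = 225.
t = 225/225 = 1, so the foot is P_0 − t·n = (−2, −13, −12) − 1·(5, 2, −14) = (−7, −15, 2).

(-7, -15, 2)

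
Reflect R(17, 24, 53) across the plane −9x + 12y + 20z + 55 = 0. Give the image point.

(53, -24, -27)

n = (−9, 12, 20), |n|² = 625, n·R − (-55) = 1250, so t = 1250/625 = 2.
Foot F = R − 2·n = (35, 0, 13); the reflection is 2F − R = (53, −24, −27).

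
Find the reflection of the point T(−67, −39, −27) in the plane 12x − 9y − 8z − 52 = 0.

(-43, -57, -43)

With n = (12, −9, −8), the signed offset is (n·T − 52)/|n|² = -289/289 = -1.
T' = T − 2t·n = (−67, −39, −27) − (-2)·(12, −9, −8) = (−43, −57, −43).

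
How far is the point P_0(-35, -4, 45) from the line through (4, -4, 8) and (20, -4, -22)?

A direction vector is d = (16, 0, -30).
AP = (-39, 0, 37), and AP × d = (0, -578, 0).
|AP × d|² = 334084 and |d|² = 1156, so the distance is √(334084/1156) = √289 = 17.

17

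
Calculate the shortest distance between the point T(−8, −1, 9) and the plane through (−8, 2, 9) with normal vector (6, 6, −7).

The plane has equation n·(r − (−8, 2, 9)) = 0, i.e. n·r = -99.
n = (6, 6, −7); n·P − (-99) = -18; |n| = 11; distance = 18/11.

18/11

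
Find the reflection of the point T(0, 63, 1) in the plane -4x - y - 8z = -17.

(-16/3, 185/3, -29/3)

With n = (-4, -1, -8), the signed offset is (n·T − (-17))/|n|² = -54/81 = -2/3.
T' = T − 2t·n = (0, 63, 1) − (-4/3)·(-4, -1, -8) = (-16/3, 185/3, -29/3).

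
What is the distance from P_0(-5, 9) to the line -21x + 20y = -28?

The normal to the line is n = (-21, 20) with |n| = 29.
|n·P_0 − (-28)| = |285 − (-28)| = 313, so the distance is 313/29.

313/29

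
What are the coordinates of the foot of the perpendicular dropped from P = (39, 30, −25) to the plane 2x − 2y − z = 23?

(311/9, 310/9, -205/9)

n = (2, −2, −1), |n|² = 9, and n·P − 23 = 20.
t = 20/9, so the foot is P − t·n = (39, 30, −25) − (20/9)·(2, −2, −1) = (311/9, 310/9, −205/9).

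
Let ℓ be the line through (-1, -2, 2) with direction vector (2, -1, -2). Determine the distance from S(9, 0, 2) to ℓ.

Direction vector d = (2, -1, -2).
AP = (10, 2, 0); AP·d = 18, |AP|² = 104, |d|² = 9.
distance² = |AP|² − (AP·d)²/|d|² = 104 − 324/9 = 68, so the distance is 2√17.

2√17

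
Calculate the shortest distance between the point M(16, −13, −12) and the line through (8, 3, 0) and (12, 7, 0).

A direction vector is d = (4, 4, 0).
AP = (8, −16, −12); AP·d = -32, |AP|² = 464, |d|² = 32.
distance² = |AP|² − (AP·d)²/|d|² = 464 − 1024/32 = 432, so the distance is 12√3.

12√3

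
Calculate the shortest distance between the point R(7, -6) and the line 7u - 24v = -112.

61/5

The normal to the line is n = (7, -24) with |n| = 25.
|n·R − (-112)| = |193 − (-112)| = 305, so the distance is 305/25 = 61/5.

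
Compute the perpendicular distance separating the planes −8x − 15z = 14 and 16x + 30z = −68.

20/17

Divide the second equation by -2 to match normals: −8x − 15z = 34.
With common normal n = (−8, 0, −15) (|n| = 17), the distance is |14 − 34|/|n| = 20/17.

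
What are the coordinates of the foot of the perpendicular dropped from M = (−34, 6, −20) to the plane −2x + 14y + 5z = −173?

The perpendicular from M has direction n = (−2, 14, 5): r = (−34, 6, −20) + λ(−2, 14, 5).
Substitute into the plane: n·(M + λn) = -173 gives 52 + 225λ = -173, so λ = -1.
Foot = (−34, 6, −20) + (-1)·(−2, 14, 5) = (−32, −8, −25).

(-32, -8, -25)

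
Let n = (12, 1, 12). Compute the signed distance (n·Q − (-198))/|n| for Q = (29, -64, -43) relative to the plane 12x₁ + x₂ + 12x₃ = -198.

n·Q − (-198) = -34.
|n| = 17, so the signed distance is -34/17 = -2.

-2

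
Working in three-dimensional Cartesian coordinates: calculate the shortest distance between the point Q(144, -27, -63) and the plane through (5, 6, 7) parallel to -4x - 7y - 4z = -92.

Parallel planes share the normal n = (-4, -7, -4); since (5, 6, 7) lies on the plane, its equation is -4x - 7y - 4z = -90.
n = (-4, -7, -4); n·P − (-90) = -45; |n| = 9; distance = 45/9 = 5.

5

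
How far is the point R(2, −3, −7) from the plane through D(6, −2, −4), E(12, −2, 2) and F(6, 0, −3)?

1

DE = (6, 0, 6) and DF = (0, 2, 1), so a normal is n = DE × DF = (−12, −6, 12).
Then n·(2, −3, −7) − (−108) = 18.
|n| = √(144 + 36 + 144) = 18, so the distance is |18|/18 = 1.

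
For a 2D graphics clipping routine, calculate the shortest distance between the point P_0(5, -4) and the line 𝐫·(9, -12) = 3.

d = |9·5 + (-12)·(-4) − 3| / √(81 + 144) = |90|/15 = 6.

6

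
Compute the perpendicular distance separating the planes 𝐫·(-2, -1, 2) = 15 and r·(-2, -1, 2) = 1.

Both planes have normal n = (-2, -1, 2), |n| = 3. Any point on the first plane is at distance |1 − 15|/|n| = 14/3 from the second.

14/3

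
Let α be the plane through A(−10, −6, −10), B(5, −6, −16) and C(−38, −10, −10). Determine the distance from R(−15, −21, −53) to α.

AB = (15, 0, −6) and AC = (−28, −4, 0), so a normal is n = AB × AC = (−24, 168, −60).
d = |(-24)·(-15) + 168·(-21) + (-60)·(-53) − (-168)| / √(576 + 28224 + 3600) = |180| / 180 = 1.

1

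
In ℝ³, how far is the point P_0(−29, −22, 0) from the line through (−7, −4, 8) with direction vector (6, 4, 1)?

Direction vector d = (6, 4, 1).
AP = (−22, −18, −8), and AP × d = (14, −26, 20).
|AP × d|² = 1272 and |d|² = 53, so the distance is √(1272/53) = √24 = 2√6.

2√6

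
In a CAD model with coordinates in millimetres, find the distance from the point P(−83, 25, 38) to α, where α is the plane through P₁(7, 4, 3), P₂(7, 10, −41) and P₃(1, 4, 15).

27/23

P₁P₂ = (0, 6, −44) and P₁P₃ = (−6, 0, 12), so a normal is n = P₁P₂ × P₁P₃ = (72, 264, 36).
d = |72·(-83) + 264·25 + 36·38 − 1668| / √(5184 + 69696 + 1296) = |324| / 276 = 27/23.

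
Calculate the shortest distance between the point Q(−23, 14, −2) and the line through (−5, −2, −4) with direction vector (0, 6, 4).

2√94

Direction vector d = (0, 6, 4).
AP = (−18, 16, 2), and AP × d = (52, 72, −108).
|AP × d|² = 19552 and |d|² = 52, so the distance is √(19552/52) = √376 = 2√94.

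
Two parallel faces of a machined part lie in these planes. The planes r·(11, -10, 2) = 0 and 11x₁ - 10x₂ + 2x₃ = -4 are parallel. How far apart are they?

Both planes have normal n = (11, -10, 2), |n| = 15. Any point on the first plane is at distance |(-4) − 0|/|n| = 4/15 from the second.

4/15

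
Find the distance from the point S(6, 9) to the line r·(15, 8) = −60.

222/17

d = |15·6 + 8·9 − (-60)| / √(225 + 64) = |222|/17 = 222/17.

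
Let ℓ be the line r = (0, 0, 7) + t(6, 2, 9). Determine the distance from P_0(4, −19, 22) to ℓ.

√481

Direction vector d = (6, 2, 9).
AP = (4, −19, 15), and AP × d = (−201, 54, 122).
|AP × d|² = 58201 and |d|² = 121, so the distance is √(58201/121) = √481.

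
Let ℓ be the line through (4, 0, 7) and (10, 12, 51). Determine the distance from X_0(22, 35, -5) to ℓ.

A direction vector is d = (6, 12, 44).
AP = (18, 35, -12); AP·d = 0, |AP|² = 1693, |d|² = 2116.
distance² = |AP|² − (AP·d)²/|d|² = 1693 − 0/2116 = 1693, so the distance is √1693.

√1693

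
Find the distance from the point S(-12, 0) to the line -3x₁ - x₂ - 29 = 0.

7/√10

The normal to the line is n = (-3, -1) with |n| = √10.
|n·S − 29| = |36 − 29| = 7, so the distance is 7/√10.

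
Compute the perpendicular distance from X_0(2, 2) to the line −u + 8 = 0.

d = |(-1)·2 + 0·2 − (-8)| / √(1 + 0) = |6|/1 = 6.

6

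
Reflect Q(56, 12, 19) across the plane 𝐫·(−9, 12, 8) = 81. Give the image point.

(38, 36, 35)

With n = (−9, 12, 8), the signed offset is (n·Q − 81)/|n|² = -289/289 = -1.
Q' = Q − 2t·n = (56, 12, 19) − (-2)·(−9, 12, 8) = (38, 36, 35).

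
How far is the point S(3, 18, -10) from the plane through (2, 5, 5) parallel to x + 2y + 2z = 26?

Parallel planes share the normal n = (1, 2, 2); since (2, 5, 5) lies on the plane, its equation is x + 2y + 2z = 22.
d = |1·3 + 2·18 + 2·(-10) − 22| / √(1 + 4 + 4) = |-3| / 3 = 1.

1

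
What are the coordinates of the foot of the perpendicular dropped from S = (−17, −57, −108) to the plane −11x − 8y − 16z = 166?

(38, -17, -28)

n = (−11, −8, −16), |n|² = 441, and n·S − 166 = 2205.
t = 2205/441 = 5, so the foot is S − t·n = (−17, −57, −108) − 5·(−11, −8, −16) = (38, −17, −28).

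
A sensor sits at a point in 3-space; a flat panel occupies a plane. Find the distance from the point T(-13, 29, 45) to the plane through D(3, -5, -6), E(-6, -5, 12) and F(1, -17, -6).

DE = (-9, 0, 18) and DF = (-2, -12, 0), so a normal is n = DE × DF = (216, -36, 108).
Then n·(-13, 29, 45) - 180 = 828.
|n| = √(46656 + 1296 + 11664) = 36√46, so the distance is |828|/(36√46) = √46/2.

23/√46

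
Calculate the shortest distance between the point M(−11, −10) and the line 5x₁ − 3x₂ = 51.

76/√34

The normal to the line is n = (5, −3) with |n| = √34.
|n·M − 51| = |-25 − 51| = 76, so the distance is 76/√34 = 38√34/17.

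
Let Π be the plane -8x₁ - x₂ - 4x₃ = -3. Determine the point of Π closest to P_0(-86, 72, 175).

The perpendicular from P_0 has direction n = (-8, -1, -4): r = (-86, 72, 175) + λ(-8, -1, -4).
Substitute into the plane: n·(P_0 + λn) = -3 gives -84 + 81λ = -3, so λ = 1.
Foot = (-86, 72, 175) + 1·(-8, -1, -4) = (-94, 71, 171).

(-94, 71, 171)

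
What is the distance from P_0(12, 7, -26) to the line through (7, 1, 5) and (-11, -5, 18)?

√493

A direction vector is d = (-18, -6, 13).
AP = (5, 6, -31), and AP × d = (-108, 493, 78).
|AP × d|² = 260797 and |d|² = 529, so the distance is √(260797/529) = √493.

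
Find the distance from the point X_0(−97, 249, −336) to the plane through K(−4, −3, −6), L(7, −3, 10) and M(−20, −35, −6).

KL = (11, 0, 16) and KM = (−16, −32, 0), so a normal is n = KL × KM = (512, −256, −352).
Then n·(−97, 249, −336) − 832 = 4032.
|n| = √(262144 + 65536 + 123904) = 672, so the distance is |4032|/672 = 6.

6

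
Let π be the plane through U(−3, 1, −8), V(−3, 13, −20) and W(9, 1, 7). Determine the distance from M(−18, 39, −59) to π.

UV = (0, 12, −12) and UW = (12, 0, 15), so a normal is n = UV × UW = (180, −144, −144).
Then n·(−18, 39, −59) − 468 = −828.
|n| = √(32400 + 20736 + 20736) = 36√57, so the distance is |-828|/(36√57) = 23/√57.

23√57/57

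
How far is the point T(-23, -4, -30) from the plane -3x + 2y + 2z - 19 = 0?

18/√17

d = |(-3)·(-23) + 2·(-4) + 2·(-30) − 19| / √(9 + 4 + 4) = |-18| / √17 = 18/√17.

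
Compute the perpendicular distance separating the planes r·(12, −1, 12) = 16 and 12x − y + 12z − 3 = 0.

Both planes have normal n = (12, −1, 12), |n| = 17. Any point on the first plane is at distance |3 − 16|/|n| = 13/17 from the second.

13/17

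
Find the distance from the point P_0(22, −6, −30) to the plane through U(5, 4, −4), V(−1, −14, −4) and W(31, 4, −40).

28/23

UV = (−6, −18, 0) and UW = (26, 0, −36), so a normal is n = UV × UW = (648, −216, 468).
d = |648·22 + (-216)·(-6) + 468·(-30) − 504| / √(419904 + 46656 + 219024) = |1008| / 828 = 28/23.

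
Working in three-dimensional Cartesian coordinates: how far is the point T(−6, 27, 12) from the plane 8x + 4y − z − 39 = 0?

Normal vector n = (8, 4, −1), and n·(−6, 27, 12) − 39 = 9.
|n| = √(64 + 16 + 1) = 9, so the distance is |9|/9 = 1.

1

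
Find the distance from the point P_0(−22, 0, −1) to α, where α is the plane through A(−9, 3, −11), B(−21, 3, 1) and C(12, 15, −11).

1

AB = (−12, 0, 12) and AC = (21, 12, 0), so a normal is n = AB × AC = (−144, 252, −144).
d = |(-144)·(-22) + 252·0 + (-144)·(-1) − 3636| / √(20736 + 63504 + 20736) = |-324| / 324 = 1.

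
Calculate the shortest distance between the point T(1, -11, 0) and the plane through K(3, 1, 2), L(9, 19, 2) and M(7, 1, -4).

2/√14

KL = (6, 18, 0) and KM = (4, 0, -6), so a normal is n = KL × KM = (-108, 36, -72).
Then n·(1, -11, 0) - (-432) = -72.
|n| = √(11664 + 1296 + 5184) = 36√14, so the distance is |-72|/(36√14) = √14/7.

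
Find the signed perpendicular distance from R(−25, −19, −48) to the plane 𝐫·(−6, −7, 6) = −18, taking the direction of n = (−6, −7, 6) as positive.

n·R − (-18) = 13.
|n| = 11, so the signed distance is 13/11.

13/11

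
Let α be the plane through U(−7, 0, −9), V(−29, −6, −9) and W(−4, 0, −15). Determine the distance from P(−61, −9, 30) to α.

9/23

UV = (−22, −6, 0) and UW = (3, 0, −6), so a normal is n = UV × UW = (36, −132, 18).
Then n·(−61, −9, 30) − (−414) = −54.
|n| = √(1296 + 17424 + 324) = 138, so the distance is |-54|/138 = 9/23.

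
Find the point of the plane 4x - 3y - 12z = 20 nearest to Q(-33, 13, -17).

(-433/13, 172/13, -209/13)

n = (4, -3, -12), |n|² = 169, and n·Q − 20 = 13.
t = 13/169 = 1/13, so the foot is Q − t·n = (-33, 13, -17) − (1/13)·(4, -3, -12) = (-433/13, 172/13, -209/13).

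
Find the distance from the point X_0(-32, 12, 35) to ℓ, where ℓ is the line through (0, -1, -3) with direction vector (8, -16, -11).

3√97

Direction vector d = (8, -16, -11).
AP = (-32, 13, 38), and AP × d = (465, -48, 408).
|AP × d|² = 384993 and |d|² = 441, so the distance is √(384993/441) = √873 = 3√97.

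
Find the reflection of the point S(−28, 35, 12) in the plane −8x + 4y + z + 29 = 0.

(52, -5, 2)

With n = (−8, 4, 1), the signed offset is (n·S − (-29))/|n|² = 405/81 = 5.
S' = S − 2t·n = (−28, 35, 12) − 10·(−8, 4, 1) = (52, −5, 2).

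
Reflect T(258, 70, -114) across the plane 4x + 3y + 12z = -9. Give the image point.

(3426/13, 964/13, -1266/13)

With n = (4, 3, 12), the signed offset is (n·T − (-9))/|n|² = -117/169 = -9/13.
T' = T − 2t·n = (258, 70, -114) − (-18/13)·(4, 3, 12) = (3426/13, 964/13, -1266/13).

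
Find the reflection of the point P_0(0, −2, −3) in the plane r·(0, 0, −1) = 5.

(0, -2, -7)

With n = (0, 0, −1), the signed offset is (n·P_0 − 5)/|n|² = -2/1 = -2.
P_0' = P_0 − 2t·n = (0, −2, −3) − (-4)·(0, 0, −1) = (0, −2, −7).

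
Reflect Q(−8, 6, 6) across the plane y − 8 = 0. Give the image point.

n = (0, 1, 0), |n|² = 1, n·Q − 8 = -2, so t = -2/1 = -2.
Foot F = Q − (-2)·n = (−8, 8, 6); the reflection is 2F − Q = (−8, 10, 6).

(-8, 10, 6)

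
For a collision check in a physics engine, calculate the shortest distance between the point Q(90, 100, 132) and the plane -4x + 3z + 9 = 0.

9

Normal vector n = (-4, 0, 3), and n·(90, 100, 132) - (-9) = 45.
|n| = √(16 + 0 + 9) = 5, so the distance is |45|/5 = 9.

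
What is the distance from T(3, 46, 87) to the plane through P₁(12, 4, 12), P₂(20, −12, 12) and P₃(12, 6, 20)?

P₁P₂ = (8, −16, 0) and P₁P₃ = (0, 2, 8), so a normal is n = P₁P₂ × P₁P₃ = (−128, −64, 16).
Then n·(3, 46, 87) − (−1600) = −336.
|n| = √(16384 + 4096 + 256) = 144, so the distance is |-336|/144 = 7/3.

7/3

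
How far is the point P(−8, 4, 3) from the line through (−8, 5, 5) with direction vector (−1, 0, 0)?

√5

Direction vector d = (−1, 0, 0).
AP = (0, −1, −2); AP·d = 0, |AP|² = 5, |d|² = 1.
distance² = |AP|² − (AP·d)²/|d|² = 5 − 0/1 = 5, so the distance is √5.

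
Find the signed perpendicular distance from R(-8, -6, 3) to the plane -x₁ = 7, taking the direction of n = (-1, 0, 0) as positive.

n·R − 7 = 1.
|n| = 1, so the signed distance is 1/1 = 1.

1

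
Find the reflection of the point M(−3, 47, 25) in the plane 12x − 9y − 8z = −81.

With n = (12, −9, −8), the signed offset is (n·M − (-81))/|n|² = -578/289 = -2.
M' = M − 2t·n = (−3, 47, 25) − (-4)·(12, −9, −8) = (45, 11, −7).

(45, 11, -7)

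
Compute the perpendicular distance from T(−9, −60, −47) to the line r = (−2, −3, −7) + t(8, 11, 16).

Direction vector d = (8, 11, 16).
AP = (−7, −57, −40), and AP × d = (−472, −208, 379).
|AP × d|² = 409689 and |d|² = 441, so the distance is √(409689/441) = √929.

√929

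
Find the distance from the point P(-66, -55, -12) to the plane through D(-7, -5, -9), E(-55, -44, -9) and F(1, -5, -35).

1

DE = (-48, -39, 0) and DF = (8, 0, -26), so a normal is n = DE × DF = (1014, -1248, 312).
Then n·(-66, -55, -12) - (-3666) = 1638.
|n| = √(1028196 + 1557504 + 97344) = 1638, so the distance is |1638|/1638 = 1.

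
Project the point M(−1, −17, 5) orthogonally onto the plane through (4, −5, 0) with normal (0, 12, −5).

(-1, -5, 0)

The perpendicular from M has direction n = (0, 12, −5): r = (−1, −17, 5) + λ(0, 12, −5).
Substitute into the plane: n·(M + λn) = -60 gives -229 + 169λ = -60, so λ = 1.
Foot = (−1, −17, 5) + 1·(0, 12, −5) = (−1, −5, 0).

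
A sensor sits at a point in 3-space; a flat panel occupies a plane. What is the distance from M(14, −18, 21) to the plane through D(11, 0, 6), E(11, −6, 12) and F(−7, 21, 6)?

DE = (0, −6, 6) and DF = (−18, 21, 0), so a normal is n = DE × DF = (−126, −108, −108).
Then n·(14, −18, 21) − (−2034) = −54.
|n| = √(15876 + 11664 + 11664) = 198, so the distance is |-54|/198 = 3/11.

3/11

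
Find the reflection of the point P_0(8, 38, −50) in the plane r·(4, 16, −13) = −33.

(-16, -58, 28)

n = (4, 16, −13), |n|² = 441, n·P_0 − (-33) = 1323, so t = 1323/441 = 3.
Foot F = P_0 − 3·n = (−4, −10, −11); the reflection is 2F − P_0 = (−16, −58, 28).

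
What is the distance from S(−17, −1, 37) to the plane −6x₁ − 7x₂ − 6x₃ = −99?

14/11

d = |(-6)·(-17) + (-7)·(-1) + (-6)·37 − (-99)| / √(36 + 49 + 36) = |-14| / 11 = 14/11.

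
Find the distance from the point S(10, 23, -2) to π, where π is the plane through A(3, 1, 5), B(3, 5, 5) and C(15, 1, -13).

7√13/13

AB = (0, 4, 0) and AC = (12, 0, -18), so a normal is n = AB × AC = (-72, 0, -48).
Then n·(10, 23, -2) - (-456) = -168.
|n| = √(5184 + 0 + 2304) = 24√13, so the distance is |-168|/(24√13) = 7/√13.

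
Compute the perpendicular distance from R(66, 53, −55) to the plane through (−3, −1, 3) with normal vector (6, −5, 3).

30/√70

The plane has equation n·(r − (−3, −1, 3)) = 0, i.e. n·r = -4.
n = (6, −5, 3); n·P − (-4) = -30; |n| = √70; distance = 30/√70.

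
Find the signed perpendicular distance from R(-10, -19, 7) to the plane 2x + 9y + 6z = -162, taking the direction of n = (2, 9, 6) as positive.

n·R − (-162) = 13.
|n| = 11, so the signed distance is 13/11.

13/11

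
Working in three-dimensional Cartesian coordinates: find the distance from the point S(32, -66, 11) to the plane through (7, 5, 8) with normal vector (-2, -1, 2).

9

The plane has equation n·(r − (7, 5, 8)) = 0, i.e. n·r = -3.
Then n·(32, -66, 11) - (-3) = 27.
|n| = √(4 + 1 + 4) = 3, so the distance is |27|/3 = 9.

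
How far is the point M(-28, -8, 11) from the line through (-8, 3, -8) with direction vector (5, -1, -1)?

Direction vector d = (5, -1, -1).
AP = (-20, -11, 19); AP·d = -108, |AP|² = 882, |d|² = 27.
distance² = |AP|² − (AP·d)²/|d|² = 882 − 11664/27 = 450, so the distance is 15√2.

15√2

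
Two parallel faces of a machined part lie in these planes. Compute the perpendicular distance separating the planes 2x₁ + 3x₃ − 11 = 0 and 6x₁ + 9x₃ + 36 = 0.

23/√13

Divide the second equation by 3 to match normals: 2x₁ + 3x₃ = -12.
Both planes have normal n = (2, 0, 3), |n| = √13. Any point on the first plane is at distance |(-12) − 11|/|n| = 23/√13 from the second.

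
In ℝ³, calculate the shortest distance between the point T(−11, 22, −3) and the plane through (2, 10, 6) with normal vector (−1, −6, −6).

The plane has equation n·(r − (2, 10, 6)) = 0, i.e. n·r = -98.
Then n·(−11, 22, −3) − (−98) = −5.
|n| = √(1 + 36 + 36) = √73, so the distance is |-5|/√73 = 5√73/73.

5√73/73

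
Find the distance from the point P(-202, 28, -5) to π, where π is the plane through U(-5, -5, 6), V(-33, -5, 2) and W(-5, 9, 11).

5

UV = (-28, 0, -4) and UW = (0, 14, 5), so a normal is n = UV × UW = (56, 140, -392).
n = (56, 140, -392); n·P − (-3332) = -2100; |n| = 420; distance = 2100/420 = 5.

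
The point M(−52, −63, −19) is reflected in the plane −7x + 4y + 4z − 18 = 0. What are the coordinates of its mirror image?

(-440/9, -583/9, -187/9)

With n = (−7, 4, 4), the signed offset is (n·M − 18)/|n|² = 18/81 = 2/9.
M' = M − 2t·n = (−52, −63, −19) − (4/9)·(−7, 4, 4) = (−440/9, −583/9, −187/9).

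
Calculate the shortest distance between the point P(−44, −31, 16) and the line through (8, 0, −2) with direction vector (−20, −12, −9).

Direction vector d = (−20, −12, −9).
AP = (−52, −31, 18); AP·d = 1250, |AP|² = 3989, |d|² = 625.
distance² = |AP|² − (AP·d)²/|d|² = 3989 − 1562500/625 = 1489, so the distance is √1489.

√1489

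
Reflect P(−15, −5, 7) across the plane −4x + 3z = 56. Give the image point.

(-7, -5, 1)

With n = (−4, 0, 3), the signed offset is (n·P − 56)/|n|² = 25/25 = 1.
P' = P − 2t·n = (−15, −5, 7) − 2·(−4, 0, 3) = (−7, −5, 1).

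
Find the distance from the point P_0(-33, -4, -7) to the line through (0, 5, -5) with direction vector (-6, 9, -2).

9√13

Direction vector d = (-6, 9, -2).
AP = (-33, -9, -2); AP·d = 121, |AP|² = 1174, |d|² = 121.
distance² = |AP|² − (AP·d)²/|d|² = 1174 − 14641/121 = 1053, so the distance is 9√13.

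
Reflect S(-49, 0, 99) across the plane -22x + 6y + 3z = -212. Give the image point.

With n = (-22, 6, 3), the signed offset is (n·S − (-212))/|n|² = 1587/529 = 3.
S' = S − 2t·n = (-49, 0, 99) − 6·(-22, 6, 3) = (83, -36, 81).

(83, -36, 81)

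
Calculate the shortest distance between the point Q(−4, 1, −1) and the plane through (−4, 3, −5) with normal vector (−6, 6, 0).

The plane has equation n·(r − (−4, 3, −5)) = 0, i.e. n·r = 42.
Then n·(−4, 1, −1) − 42 = −12.
|n| = √(36 + 36 + 0) = 6√2, so the distance is |-12|/(6√2) = √2.

√2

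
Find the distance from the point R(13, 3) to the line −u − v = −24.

4√2

The normal to the line is n = (−1, −1) with |n| = √2.
|n·R − (-24)| = |-16 − (-24)| = 8, so the distance is 8/√2 = 4√2.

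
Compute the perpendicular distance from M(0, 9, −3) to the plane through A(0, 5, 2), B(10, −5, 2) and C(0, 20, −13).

AB = (10, −10, 0) and AC = (0, 15, −15), so a normal is n = AB × AC = (150, 150, 150).
Then n·(0, 9, −3) − 1050 = −150.
|n| = √(22500 + 22500 + 22500) = 150√3, so the distance is |-150|/(150√3) = √3/3.

√3/3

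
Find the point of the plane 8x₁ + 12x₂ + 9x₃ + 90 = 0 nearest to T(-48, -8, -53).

n = (8, 12, 9), |n|² = 289, and n·T − (-90) = -867.
t = -867/289 = -3, so the foot is T − t·n = (-48, -8, -53) − (-3)·(8, 12, 9) = (-24, 28, -26).

(-24, 28, -26)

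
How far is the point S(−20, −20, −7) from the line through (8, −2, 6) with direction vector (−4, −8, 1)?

Direction vector d = (−4, −8, 1).
AP = (−28, −18, −13), and AP × d = (−122, 80, 152).
|AP × d|² = 44388 and |d|² = 81, so the distance is √(44388/81) = √548 = 2√137.

2√137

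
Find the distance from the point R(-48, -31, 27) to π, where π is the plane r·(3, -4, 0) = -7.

13/5

Normal vector n = (3, -4, 0), and n·(-48, -31, 27) - (-7) = -13.
|n| = √(9 + 16 + 0) = 5, so the distance is |-13|/5 = 13/5.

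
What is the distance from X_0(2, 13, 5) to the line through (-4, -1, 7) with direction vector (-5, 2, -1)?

Direction vector d = (-5, 2, -1).
AP = (6, 14, -2); AP·d = 0, |AP|² = 236, |d|² = 30.
distance² = |AP|² − (AP·d)²/|d|² = 236 − 0/30 = 236, so the distance is 2√59.

2√59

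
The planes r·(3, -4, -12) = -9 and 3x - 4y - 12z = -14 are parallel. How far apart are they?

Both planes have normal n = (3, -4, -12), |n| = 13. Any point on the first plane is at distance |(-14) − (-9)|/|n| = 5/13 from the second.

5/13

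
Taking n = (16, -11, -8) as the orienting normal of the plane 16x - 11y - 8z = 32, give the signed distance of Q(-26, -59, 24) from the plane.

3/7

n·Q − 32 = 9.
|n| = 21, so the signed distance is 9/21 = 3/7.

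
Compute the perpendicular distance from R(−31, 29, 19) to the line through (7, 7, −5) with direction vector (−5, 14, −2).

Direction vector d = (−5, 14, −2).
AP = (−38, 22, 24), and AP × d = (−380, −196, −422).
|AP × d|² = 360900 and |d|² = 225, so the distance is √(360900/225) = √1604 = 2√401.

2√401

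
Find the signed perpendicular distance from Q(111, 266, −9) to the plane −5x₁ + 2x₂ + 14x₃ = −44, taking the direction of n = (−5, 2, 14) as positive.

n·Q − (-44) = -105.
|n| = 15, so the signed distance is -105/15 = -7.

-7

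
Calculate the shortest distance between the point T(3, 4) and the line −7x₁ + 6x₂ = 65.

d = |(-7)·3 + 6·4 − 65| / √(49 + 36) = |-62|/√85 = 62√85/85.

62/√85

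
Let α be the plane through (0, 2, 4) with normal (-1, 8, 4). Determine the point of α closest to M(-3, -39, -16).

(-8, 1, 4)

The perpendicular from M has direction n = (-1, 8, 4): r = (-3, -39, -16) + t(-1, 8, 4).
Substitute into the plane: n·(M + tn) = 32 gives -373 + 81t = 32, so t = 5.
Foot = (-3, -39, -16) + 5·(-1, 8, 4) = (-8, 1, 4).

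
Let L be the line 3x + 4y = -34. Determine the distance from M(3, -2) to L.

The normal to the line is n = (3, 4) with |n| = 5.
|n·M − (-34)| = |1 − (-34)| = 35, so the distance is 35/5 = 7.

7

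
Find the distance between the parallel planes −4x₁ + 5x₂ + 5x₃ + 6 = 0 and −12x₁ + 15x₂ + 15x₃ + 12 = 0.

Divide the second equation by 3 to match normals: −4x₁ + 5x₂ + 5x₃ = -4.
Both planes have normal n = (−4, 5, 5), |n| = √66. Any point on the first plane is at distance |(-4) − (-6)|/|n| = 2/√66 = √66/33 from the second.

2/√66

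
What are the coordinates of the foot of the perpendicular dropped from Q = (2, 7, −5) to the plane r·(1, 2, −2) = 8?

The perpendicular from Q has direction n = (1, 2, −2): r = (2, 7, −5) + t(1, 2, −2).
Substitute into the plane: n·(Q + tn) = 8 gives 26 + 9t = 8, so t = -2.
Foot = (2, 7, −5) + (-2)·(1, 2, −2) = (0, 3, −1).

(0, 3, -1)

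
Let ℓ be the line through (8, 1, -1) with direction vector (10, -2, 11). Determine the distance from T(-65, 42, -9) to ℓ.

Direction vector d = (10, -2, 11).
AP = (-73, 41, -8); AP·d = -900, |AP|² = 7074, |d|² = 225.
distance² = |AP|² − (AP·d)²/|d|² = 7074 − 810000/225 = 3474, so the distance is 3√386.

3√386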